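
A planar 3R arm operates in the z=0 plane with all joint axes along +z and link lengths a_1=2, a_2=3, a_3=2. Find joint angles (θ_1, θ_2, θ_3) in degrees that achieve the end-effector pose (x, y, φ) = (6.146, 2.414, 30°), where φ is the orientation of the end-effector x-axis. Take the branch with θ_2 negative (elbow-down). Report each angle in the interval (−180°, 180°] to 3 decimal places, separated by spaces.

wrist centre = target − a_3·(cos φ, sin φ) = (4.4139, 1.4140)
cos θ_2 = (21.4823−2²−3²)/(2·2·3) = 0.7069; θ_2 = -45.0198° (elbow-down)
β = atan2(1.4140,4.4139) = 17.7628°; ψ = atan2(-2.1221,4.1206) = -27.2479°
θ_1 = β − ψ = 45.0107°
θ_3 = φ − θ_1 − θ_2 = 30.0091° (wrapped to (-180°,180°])

45.011 -45.020 30.009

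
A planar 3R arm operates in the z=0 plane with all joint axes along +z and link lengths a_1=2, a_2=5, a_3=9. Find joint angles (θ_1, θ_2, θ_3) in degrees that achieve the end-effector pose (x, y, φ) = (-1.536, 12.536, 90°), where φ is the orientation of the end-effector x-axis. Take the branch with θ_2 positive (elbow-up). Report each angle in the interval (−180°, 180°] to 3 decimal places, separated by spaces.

wrist centre = target − a_3·(cos φ, sin φ) = (-1.5360, 3.5360)
cos θ_2 = (14.8626−2²−5²)/(2·2·5) = -0.7069; θ_2 = 134.9808° (elbow-up)
β = atan2(3.5360,-1.5360) = 113.4796°; ψ = atan2(3.5367,-1.5344) = 113.4529°
θ_1 = β − ψ = 0.0267°
θ_3 = φ − θ_1 − θ_2 = -45.0076° (wrapped to (-180°,180°])

0.027 134.981 -45.008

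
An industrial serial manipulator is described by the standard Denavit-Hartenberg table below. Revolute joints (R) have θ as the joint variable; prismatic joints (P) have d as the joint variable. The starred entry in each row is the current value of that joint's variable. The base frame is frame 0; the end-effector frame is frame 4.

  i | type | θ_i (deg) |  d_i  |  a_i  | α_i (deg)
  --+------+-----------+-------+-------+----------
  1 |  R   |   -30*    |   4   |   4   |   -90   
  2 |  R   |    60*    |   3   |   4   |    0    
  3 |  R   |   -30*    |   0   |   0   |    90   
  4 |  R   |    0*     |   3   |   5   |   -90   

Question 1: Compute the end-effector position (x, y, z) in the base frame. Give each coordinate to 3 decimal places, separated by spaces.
11.745 -3.317 0.634

after link 1: o_1 = (3.4641, -2.0000, 4.0000)
after link 2: o_2 = (6.6962, -0.4019, 0.5359)
after link 3: o_3 = (6.6962, -0.4019, 0.5359)
after link 4: o_4 = (11.7452, -3.3170, 0.6340)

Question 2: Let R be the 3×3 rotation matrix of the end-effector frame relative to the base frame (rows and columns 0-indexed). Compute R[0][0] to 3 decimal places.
0.750

End-effector x-axis (col 0 of R) = (0.7500,-0.4330,-0.5000)
R[0][0] = 0.7500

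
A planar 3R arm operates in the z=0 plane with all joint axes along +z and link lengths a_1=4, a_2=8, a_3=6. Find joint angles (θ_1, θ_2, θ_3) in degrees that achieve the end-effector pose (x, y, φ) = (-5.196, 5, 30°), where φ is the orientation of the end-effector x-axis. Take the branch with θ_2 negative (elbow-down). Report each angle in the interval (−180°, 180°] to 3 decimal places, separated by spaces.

wrist centre = target − a_3·(cos φ, sin φ) = (-10.3922, 2.0000)
cos θ_2 = (111.9968−4²−8²)/(2·4·8) = 0.5000; θ_2 = -60.0033° (elbow-down)
β = atan2(2.0000,-10.3922) = 169.1064°; ψ = atan2(-6.9284,7.9996) = -40.8957°
θ_1 = β − ψ = 210.0022°
θ_3 = φ − θ_1 − θ_2 = -119.9989° (wrapped to (-180°,180°])

-149.998 -60.003 -119.999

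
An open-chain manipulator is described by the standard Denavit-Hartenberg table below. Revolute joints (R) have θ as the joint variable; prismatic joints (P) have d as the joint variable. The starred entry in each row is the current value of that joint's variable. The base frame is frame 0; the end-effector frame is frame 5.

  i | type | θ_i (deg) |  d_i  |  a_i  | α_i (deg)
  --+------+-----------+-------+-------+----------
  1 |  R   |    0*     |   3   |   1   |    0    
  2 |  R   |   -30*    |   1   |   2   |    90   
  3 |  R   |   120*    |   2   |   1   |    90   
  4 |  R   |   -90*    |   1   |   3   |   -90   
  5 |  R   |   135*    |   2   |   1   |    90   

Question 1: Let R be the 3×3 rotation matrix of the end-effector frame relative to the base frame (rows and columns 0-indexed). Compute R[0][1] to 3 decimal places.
-0.433

End-effector y-axis (col 1 of R) = (-0.4330,0.2500,0.8660)
R[0][1] = -0.4330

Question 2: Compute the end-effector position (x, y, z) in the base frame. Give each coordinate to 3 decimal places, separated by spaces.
1.799 -0.123 6.745

after link 1: o_1 = (1.0000, 0.0000, 3.0000)
after link 2: o_2 = (2.7321, -1.0000, 4.0000)
after link 3: o_3 = (1.2990, -2.4821, 4.8660)
after link 4: o_4 = (3.5490, -0.3170, 5.3660)
after link 5: o_5 = (1.7991, -0.1232, 6.7445)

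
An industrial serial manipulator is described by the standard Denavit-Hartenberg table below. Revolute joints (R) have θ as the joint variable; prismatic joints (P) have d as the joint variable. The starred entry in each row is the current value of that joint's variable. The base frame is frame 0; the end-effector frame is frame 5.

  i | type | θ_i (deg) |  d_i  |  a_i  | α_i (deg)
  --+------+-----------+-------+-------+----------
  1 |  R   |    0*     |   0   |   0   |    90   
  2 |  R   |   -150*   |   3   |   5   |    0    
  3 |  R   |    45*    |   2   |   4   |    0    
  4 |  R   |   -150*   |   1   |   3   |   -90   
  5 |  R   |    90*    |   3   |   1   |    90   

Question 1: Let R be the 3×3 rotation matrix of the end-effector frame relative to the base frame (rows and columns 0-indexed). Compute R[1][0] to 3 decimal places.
End-effector x-axis (col 0 of R) = (-0.0000,1.0000,-0.0000)
R[1][0] = 1.0000

1.000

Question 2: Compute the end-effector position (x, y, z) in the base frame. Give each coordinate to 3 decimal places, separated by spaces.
-9.040 -5.000 -4.242

after link 1: o_1 = (0.0000, 0.0000, 0.0000)
after link 2: o_2 = (-4.3301, -3.0000, -2.5000)
after link 3: o_3 = (-5.3654, -5.0000, -6.3637)
after link 4: o_4 = (-6.1419, -6.0000, -3.4659)
after link 5: o_5 = (-9.0396, -5.0000, -4.2424)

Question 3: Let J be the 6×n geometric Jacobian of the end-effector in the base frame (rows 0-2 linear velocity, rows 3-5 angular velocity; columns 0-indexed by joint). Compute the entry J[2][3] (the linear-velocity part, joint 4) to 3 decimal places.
-3.674

axis z_3 = (0.0000,-1.0000,0.0000); lever o_n−o_3 = (-3.6742,0.0000,2.1213)
cross product → J_v[:, 3] = (-2.1213,-0.0000,-3.6742)
J_ω[:, 3] = z_3
entry J[2][3] = -3.6742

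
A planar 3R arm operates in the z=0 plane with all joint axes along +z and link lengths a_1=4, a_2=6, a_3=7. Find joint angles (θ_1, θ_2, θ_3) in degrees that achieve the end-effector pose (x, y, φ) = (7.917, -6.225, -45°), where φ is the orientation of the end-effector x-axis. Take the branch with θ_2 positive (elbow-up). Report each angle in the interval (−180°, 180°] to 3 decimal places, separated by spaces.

wrist centre = target − a_3·(cos φ, sin φ) = (2.9673, -1.2753)
cos θ_2 = (10.4309−4²−6²)/(2·4·6) = -0.8660; θ_2 = 149.9998° (elbow-up)
β = atan2(-1.2753,2.9673) = -23.2568°; ψ = atan2(3.0000,-1.1961) = 111.7378°
θ_1 = β − ψ = -134.9946°
θ_3 = φ − θ_1 − θ_2 = -60.0052° (wrapped to (-180°,180°])

-134.995 150.000 -60.005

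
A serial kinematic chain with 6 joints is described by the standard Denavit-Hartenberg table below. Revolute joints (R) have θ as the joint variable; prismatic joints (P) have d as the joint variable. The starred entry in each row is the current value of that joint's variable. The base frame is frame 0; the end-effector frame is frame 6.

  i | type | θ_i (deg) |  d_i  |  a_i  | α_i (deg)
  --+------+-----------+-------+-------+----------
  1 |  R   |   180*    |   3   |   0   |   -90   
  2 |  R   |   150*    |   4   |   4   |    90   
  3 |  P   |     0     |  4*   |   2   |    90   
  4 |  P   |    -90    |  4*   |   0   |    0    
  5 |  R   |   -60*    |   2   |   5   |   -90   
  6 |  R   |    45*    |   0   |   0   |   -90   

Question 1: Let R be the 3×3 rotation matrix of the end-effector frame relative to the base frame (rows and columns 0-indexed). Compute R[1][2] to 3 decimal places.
-0.707

End-effector z-axis (col 2 of R) = (0.3536,-0.7071,-0.6124)
R[1][2] = -0.7071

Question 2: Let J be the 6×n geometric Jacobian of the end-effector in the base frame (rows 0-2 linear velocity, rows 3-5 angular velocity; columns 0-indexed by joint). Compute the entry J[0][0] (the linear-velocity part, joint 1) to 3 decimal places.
-2.000

axis z_0 = ẑ; lever o_n−o_0 = (0.6962,2.0000,0.8660)
cross product → J_v[:, 0] = (-2.0000,0.6962,0.0000)
J_ω[:, 0] = z_0
entry J[0][0] = -2.0000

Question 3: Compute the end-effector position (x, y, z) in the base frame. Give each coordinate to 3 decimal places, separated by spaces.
0.696 2.000 0.866

after link 1: o_1 = (0.0000, 0.0000, 3.0000)
after link 2: o_2 = (3.4641, -4.0000, 1.0000)
after link 3: o_3 = (3.1962, -4.0000, -3.4641)
after link 4: o_4 = (3.1962, -0.0000, -3.4641)
after link 5: o_5 = (0.6962, 2.0000, 0.8660)
after link 6: o_6 = (0.6962, 2.0000, 0.8660)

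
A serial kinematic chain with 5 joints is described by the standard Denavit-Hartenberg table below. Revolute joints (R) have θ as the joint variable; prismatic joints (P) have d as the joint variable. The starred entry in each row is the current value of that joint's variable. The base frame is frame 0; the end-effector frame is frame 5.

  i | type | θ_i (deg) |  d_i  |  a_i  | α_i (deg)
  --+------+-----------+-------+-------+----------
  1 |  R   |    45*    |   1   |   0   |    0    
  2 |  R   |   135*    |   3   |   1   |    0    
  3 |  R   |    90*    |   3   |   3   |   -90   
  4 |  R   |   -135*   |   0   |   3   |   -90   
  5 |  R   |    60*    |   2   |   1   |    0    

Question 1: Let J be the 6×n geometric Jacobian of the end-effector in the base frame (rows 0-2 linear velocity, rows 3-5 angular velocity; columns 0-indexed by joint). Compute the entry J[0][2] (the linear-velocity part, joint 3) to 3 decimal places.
1.939

axis z_2 = (0.0000,0.0000,1.0000); lever o_n−o_2 = (-0.8660,-1.9393,6.8891)
cross product → J_v[:, 2] = (1.9393,-0.8660,0.0000)
J_ω[:, 2] = z_2
entry J[0][2] = 1.9393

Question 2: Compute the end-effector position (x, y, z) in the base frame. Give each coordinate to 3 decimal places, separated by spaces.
after link 1: o_1 = (0.0000, 0.0000, 1.0000)
after link 2: o_2 = (-1.0000, 0.0000, 4.0000)
after link 3: o_3 = (-1.0000, -3.0000, 7.0000)
after link 4: o_4 = (-1.0000, -0.8787, 9.1213)
after link 5: o_5 = (-1.8660, -1.9393, 10.8891)

-1.866 -1.939 10.889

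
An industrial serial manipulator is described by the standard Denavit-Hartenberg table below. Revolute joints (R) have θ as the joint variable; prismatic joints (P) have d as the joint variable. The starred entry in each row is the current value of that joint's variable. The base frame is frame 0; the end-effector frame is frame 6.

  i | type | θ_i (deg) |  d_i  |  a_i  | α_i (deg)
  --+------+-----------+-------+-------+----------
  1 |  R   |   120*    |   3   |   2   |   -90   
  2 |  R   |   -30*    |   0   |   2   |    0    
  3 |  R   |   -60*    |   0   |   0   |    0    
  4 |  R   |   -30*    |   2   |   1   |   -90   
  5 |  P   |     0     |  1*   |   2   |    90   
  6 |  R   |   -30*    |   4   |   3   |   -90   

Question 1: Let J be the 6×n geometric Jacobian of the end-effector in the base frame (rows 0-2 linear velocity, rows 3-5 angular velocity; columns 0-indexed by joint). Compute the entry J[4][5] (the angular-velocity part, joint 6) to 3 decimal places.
-0.500

axis z_5 = (-0.8660,-0.5000,0.0000); lever o_n−o_5 = (-2.1651,-4.2500,1.5000)
cross product → J_v[:, 5] = (-0.7500,1.2990,2.5981)
J_ω[:, 5] = z_5
entry J[4][5] = -0.5000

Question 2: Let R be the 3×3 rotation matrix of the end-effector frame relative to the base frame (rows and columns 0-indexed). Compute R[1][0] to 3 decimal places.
-0.750

End-effector x-axis (col 0 of R) = (0.4330,-0.7500,0.5000)
R[1][0] = -0.7500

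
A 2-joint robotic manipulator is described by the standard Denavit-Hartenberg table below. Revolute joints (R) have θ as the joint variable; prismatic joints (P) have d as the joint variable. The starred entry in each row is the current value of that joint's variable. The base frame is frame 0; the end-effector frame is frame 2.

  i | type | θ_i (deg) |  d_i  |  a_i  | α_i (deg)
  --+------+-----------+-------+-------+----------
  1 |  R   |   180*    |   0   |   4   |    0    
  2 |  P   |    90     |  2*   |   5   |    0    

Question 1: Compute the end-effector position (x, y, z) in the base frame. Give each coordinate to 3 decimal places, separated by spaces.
-4.000 -5.000 2.000

after link 1: o_1 = (-4.0000, 0.0000, 0.0000)
after link 2: o_2 = (-4.0000, -5.0000, 2.0000)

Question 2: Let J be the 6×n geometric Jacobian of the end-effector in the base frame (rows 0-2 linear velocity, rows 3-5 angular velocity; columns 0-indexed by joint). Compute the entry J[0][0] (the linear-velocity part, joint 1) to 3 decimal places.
5.000

axis z_0 = ẑ; lever o_n−o_0 = (-4.0000,-5.0000,2.0000)
cross product → J_v[:, 0] = (5.0000,-4.0000,0.0000)
J_ω[:, 0] = z_0
entry J[0][0] = 5.0000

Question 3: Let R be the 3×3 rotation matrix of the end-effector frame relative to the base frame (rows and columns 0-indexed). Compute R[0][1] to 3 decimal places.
1.000

End-effector y-axis (col 1 of R) = (1.0000,-0.0000,0.0000)
R[0][1] = 1.0000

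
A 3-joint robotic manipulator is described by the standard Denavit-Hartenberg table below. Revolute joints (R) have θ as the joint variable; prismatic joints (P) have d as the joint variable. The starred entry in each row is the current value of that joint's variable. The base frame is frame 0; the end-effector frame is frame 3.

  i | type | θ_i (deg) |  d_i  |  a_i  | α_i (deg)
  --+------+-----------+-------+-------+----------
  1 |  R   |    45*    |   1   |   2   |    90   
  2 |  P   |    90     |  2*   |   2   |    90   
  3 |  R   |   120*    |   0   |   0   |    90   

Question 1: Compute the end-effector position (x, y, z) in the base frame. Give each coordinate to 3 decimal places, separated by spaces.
2.828 -0.000 3.000

after link 1: o_1 = (1.4142, 1.4142, 1.0000)
after link 2: o_2 = (2.8284, -0.0000, 3.0000)
after link 3: o_3 = (2.8284, -0.0000, 3.0000)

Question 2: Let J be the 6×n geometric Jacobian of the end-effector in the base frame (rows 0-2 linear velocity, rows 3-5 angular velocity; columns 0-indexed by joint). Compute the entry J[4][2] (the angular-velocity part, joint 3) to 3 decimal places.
axis z_2 = (0.7071,0.7071,-0.0000); lever o_n−o_2 = (0.0000,0.0000,0.0000)
cross product → J_v[:, 2] = (0.0000,-0.0000,0.0000)
J_ω[:, 2] = z_2
entry J[4][2] = 0.7071

0.707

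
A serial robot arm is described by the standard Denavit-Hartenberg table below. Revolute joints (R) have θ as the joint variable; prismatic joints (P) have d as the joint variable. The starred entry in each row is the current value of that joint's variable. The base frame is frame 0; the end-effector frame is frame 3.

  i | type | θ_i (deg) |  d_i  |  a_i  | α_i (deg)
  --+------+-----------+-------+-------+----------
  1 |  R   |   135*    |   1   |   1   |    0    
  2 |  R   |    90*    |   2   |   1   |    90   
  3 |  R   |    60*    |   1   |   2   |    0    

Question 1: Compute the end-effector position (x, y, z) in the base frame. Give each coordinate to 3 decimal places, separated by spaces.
-2.828 0.000 4.732

after link 1: o_1 = (-0.7071, 0.7071, 1.0000)
after link 2: o_2 = (-1.4142, 0.0000, 3.0000)
after link 3: o_3 = (-2.8284, 0.0000, 4.7321)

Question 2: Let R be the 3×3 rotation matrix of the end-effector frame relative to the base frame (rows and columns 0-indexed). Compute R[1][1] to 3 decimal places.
0.612

End-effector y-axis (col 1 of R) = (0.6124,0.6124,0.5000)
R[1][1] = 0.6124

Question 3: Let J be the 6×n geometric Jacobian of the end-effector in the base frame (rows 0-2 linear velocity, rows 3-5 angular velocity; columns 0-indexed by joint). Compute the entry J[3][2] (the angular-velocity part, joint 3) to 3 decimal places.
-0.707

axis z_2 = (-0.7071,0.7071,0.0000); lever o_n−o_2 = (-1.4142,-0.0000,1.7321)
cross product → J_v[:, 2] = (1.2247,1.2247,1.0000)
J_ω[:, 2] = z_2
entry J[3][2] = -0.7071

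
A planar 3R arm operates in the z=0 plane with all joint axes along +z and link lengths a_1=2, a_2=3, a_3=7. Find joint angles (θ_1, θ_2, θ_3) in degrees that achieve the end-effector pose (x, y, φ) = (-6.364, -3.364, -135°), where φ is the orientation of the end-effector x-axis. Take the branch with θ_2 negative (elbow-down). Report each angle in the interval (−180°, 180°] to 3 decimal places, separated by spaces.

-134.998 -135.000 134.999

wrist centre = target − a_3·(cos φ, sin φ) = (-1.4143, 1.5857)
cos θ_2 = (4.5147−2²−3²)/(2·2·3) = -0.7071; θ_2 = -135.0001° (elbow-down)
β = atan2(1.5857,-1.4143) = 131.7282°; ψ = atan2(-2.1213,-0.1213) = -93.2733°
θ_1 = β − ψ = 225.0016°
θ_3 = φ − θ_1 − θ_2 = 134.9985° (wrapped to (-180°,180°])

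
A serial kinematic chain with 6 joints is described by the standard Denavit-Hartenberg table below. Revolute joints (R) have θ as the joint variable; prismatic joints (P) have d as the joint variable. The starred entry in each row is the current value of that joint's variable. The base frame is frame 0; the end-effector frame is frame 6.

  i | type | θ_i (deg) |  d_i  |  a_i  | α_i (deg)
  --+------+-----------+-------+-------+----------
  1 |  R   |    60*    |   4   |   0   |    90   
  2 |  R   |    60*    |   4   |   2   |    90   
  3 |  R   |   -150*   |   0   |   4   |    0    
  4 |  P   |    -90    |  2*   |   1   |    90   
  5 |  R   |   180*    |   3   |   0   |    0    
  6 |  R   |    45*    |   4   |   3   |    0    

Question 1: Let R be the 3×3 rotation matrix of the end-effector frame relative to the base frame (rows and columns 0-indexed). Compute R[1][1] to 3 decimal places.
-0.990

End-effector y-axis (col 1 of R) = (0.1358,-0.9896,0.0474)
R[1][1] = -0.9896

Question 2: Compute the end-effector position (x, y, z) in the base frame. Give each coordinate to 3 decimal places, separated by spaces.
after link 1: o_1 = (0.0000, 0.0000, 4.0000)
after link 2: o_2 = (3.9641, -1.1340, 5.7321)
after link 3: o_3 = (1.3660, -1.6340, 2.7321)
after link 4: o_4 = (2.8571, -0.7835, 1.2990)
after link 5: o_5 = (4.8056, -0.4085, 3.5490)
after link 6: o_6 = (5.1593, -0.1216, 8.5283)

5.159 -0.122 8.528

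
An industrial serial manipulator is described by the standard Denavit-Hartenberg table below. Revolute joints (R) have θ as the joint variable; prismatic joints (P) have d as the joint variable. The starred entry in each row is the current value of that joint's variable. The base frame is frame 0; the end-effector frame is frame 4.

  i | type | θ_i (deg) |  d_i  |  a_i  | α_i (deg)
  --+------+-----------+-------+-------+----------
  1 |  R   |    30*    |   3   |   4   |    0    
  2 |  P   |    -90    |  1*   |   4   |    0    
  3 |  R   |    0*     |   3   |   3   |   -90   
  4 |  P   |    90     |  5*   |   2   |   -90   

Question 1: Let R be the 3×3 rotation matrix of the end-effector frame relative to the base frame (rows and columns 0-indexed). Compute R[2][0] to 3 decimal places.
End-effector x-axis (col 0 of R) = (0.0000,-0.0000,-1.0000)
R[2][0] = -1.0000

-1.000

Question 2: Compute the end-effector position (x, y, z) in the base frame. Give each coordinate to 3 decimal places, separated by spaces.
after link 1: o_1 = (3.4641, 2.0000, 3.0000)
after link 2: o_2 = (5.4641, -1.4641, 4.0000)
after link 3: o_3 = (6.9641, -4.0622, 7.0000)
after link 4: o_4 = (11.2942, -1.5622, 5.0000)

11.294 -1.562 5.000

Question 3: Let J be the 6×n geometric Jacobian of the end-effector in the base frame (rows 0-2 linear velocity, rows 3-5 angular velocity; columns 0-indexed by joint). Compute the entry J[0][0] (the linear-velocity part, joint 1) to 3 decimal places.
1.562

axis z_0 = ẑ; lever o_n−o_0 = (11.2942,-1.5622,5.0000)
cross product → J_v[:, 0] = (1.5622,11.2942,-0.0000)
J_ω[:, 0] = z_0
entry J[0][0] = 1.5622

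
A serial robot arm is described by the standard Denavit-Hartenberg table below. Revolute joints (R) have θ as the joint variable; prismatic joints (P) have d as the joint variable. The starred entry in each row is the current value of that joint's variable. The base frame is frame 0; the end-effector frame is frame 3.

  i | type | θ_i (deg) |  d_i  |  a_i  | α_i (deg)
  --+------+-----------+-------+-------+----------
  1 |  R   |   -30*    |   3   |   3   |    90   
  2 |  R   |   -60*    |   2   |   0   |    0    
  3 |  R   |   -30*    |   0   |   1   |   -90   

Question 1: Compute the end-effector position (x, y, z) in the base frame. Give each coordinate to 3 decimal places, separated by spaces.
1.598 -3.232 2.000

after link 1: o_1 = (2.5981, -1.5000, 3.0000)
after link 2: o_2 = (1.5981, -3.2321, 3.0000)
after link 3: o_3 = (1.5981, -3.2321, 2.0000)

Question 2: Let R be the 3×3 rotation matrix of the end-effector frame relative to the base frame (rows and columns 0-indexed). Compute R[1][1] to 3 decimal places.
End-effector y-axis (col 1 of R) = (0.5000,0.8660,-0.0000)
R[1][1] = 0.8660

0.866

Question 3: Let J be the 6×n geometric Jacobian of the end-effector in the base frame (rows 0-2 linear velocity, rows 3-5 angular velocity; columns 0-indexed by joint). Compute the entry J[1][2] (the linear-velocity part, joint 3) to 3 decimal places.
axis z_2 = (-0.5000,-0.8660,0.0000); lever o_n−o_2 = (0.0000,0.0000,-1.0000)
cross product → J_v[:, 2] = (0.8660,-0.5000,0.0000)
J_ω[:, 2] = z_2
entry J[1][2] = -0.5000

-0.500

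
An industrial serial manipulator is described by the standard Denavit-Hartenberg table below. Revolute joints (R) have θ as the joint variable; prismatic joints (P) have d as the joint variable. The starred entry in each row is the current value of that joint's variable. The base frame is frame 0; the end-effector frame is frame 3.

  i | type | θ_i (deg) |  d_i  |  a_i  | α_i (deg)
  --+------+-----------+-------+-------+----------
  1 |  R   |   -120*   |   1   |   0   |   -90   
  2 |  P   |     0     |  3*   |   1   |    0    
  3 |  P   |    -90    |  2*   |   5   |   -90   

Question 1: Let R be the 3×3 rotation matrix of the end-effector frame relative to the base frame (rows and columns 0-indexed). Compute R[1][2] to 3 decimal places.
End-effector z-axis (col 2 of R) = (-0.5000,-0.8660,-0.0000)
R[1][2] = -0.8660

-0.866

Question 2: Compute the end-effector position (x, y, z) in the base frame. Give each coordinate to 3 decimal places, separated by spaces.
after link 1: o_1 = (0.0000, 0.0000, 1.0000)
after link 2: o_2 = (2.0981, -2.3660, 1.0000)
after link 3: o_3 = (3.8301, -3.3660, 6.0000)

3.830 -3.366 6.000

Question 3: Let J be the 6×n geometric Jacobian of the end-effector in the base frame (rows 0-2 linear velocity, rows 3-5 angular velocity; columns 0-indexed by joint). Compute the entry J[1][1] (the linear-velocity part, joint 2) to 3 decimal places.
prismatic axis z_1 = (0.8660,-0.5000,0.0000)
J_v[:, 1] = z_1; J_ω[:, 1] = (0,0,0)
entry J[1][1] = -0.5000

-0.500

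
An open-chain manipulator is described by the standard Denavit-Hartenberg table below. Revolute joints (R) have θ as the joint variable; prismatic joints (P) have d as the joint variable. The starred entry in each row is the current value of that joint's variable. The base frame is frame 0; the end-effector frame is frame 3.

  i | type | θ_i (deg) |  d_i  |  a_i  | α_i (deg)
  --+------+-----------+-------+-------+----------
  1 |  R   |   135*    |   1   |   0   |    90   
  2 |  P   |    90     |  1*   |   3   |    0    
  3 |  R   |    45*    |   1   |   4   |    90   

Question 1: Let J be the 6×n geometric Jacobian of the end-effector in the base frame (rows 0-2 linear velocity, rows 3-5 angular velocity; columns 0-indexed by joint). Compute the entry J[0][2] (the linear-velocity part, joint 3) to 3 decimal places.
2.000

axis z_2 = (0.7071,0.7071,0.0000); lever o_n−o_2 = (2.7071,-1.2929,2.8284)
cross product → J_v[:, 2] = (2.0000,-2.0000,-2.8284)
J_ω[:, 2] = z_2
entry J[0][2] = 2.0000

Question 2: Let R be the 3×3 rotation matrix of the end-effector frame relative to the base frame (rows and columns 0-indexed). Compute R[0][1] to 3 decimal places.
End-effector y-axis (col 1 of R) = (0.7071,0.7071,0.0000)
R[0][1] = 0.7071

0.707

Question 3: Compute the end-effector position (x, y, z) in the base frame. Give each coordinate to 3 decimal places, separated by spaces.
3.414 -0.586 6.828

after link 1: o_1 = (0.0000, 0.0000, 1.0000)
after link 2: o_2 = (0.7071, 0.7071, 4.0000)
after link 3: o_3 = (3.4142, -0.5858, 6.8284)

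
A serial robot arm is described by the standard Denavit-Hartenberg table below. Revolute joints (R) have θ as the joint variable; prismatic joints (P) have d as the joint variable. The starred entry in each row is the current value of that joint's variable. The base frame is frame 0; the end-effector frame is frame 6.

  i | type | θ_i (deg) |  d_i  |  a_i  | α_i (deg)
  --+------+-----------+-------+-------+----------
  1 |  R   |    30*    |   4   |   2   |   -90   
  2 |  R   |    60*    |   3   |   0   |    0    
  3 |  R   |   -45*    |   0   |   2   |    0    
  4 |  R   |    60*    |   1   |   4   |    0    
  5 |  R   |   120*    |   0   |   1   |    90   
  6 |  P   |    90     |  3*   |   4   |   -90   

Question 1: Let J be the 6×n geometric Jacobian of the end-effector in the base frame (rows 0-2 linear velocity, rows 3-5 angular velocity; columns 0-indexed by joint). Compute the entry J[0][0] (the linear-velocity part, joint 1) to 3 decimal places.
-8.541

axis z_0 = ẑ; lever o_n−o_0 = (-1.2073,8.5406,-3.0203)
cross product → J_v[:, 0] = (-8.5406,-1.2073,0.0000)
J_ω[:, 0] = z_0
entry J[0][0] = -8.5406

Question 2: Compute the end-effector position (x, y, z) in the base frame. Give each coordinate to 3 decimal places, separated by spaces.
after link 1: o_1 = (1.7321, 1.0000, 4.0000)
after link 2: o_2 = (0.2321, 3.5981, 4.0000)
after link 3: o_3 = (1.9051, 4.5640, 3.4824)
after link 4: o_4 = (2.3017, 5.9477, -0.3813)
after link 5: o_5 = (1.4651, 5.4647, -0.1225)
after link 6: o_6 = (-1.2073, 8.5406, -3.0203)

-1.207 8.541 -3.020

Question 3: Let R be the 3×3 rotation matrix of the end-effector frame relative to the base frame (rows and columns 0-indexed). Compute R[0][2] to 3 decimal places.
End-effector z-axis (col 2 of R) = (0.8365,0.4830,-0.2588)
R[0][2] = 0.8365

0.837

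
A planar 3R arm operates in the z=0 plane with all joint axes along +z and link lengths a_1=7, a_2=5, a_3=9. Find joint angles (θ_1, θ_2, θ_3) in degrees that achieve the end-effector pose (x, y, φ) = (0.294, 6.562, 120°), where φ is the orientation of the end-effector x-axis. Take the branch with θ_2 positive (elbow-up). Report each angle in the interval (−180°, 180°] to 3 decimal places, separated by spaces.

-59.997 135.002 44.995

wrist centre = target − a_3·(cos φ, sin φ) = (4.7940, -1.2322)
cos θ_2 = (24.5008−7²−5²)/(2·7·5) = -0.7071; θ_2 = 135.0020° (elbow-up)
β = atan2(-1.2322,4.7940) = -14.4150°; ψ = atan2(3.5354,3.4643) = 45.5817°
θ_1 = β − ψ = -59.9967°
θ_3 = φ − θ_1 − θ_2 = 44.9947° (wrapped to (-180°,180°])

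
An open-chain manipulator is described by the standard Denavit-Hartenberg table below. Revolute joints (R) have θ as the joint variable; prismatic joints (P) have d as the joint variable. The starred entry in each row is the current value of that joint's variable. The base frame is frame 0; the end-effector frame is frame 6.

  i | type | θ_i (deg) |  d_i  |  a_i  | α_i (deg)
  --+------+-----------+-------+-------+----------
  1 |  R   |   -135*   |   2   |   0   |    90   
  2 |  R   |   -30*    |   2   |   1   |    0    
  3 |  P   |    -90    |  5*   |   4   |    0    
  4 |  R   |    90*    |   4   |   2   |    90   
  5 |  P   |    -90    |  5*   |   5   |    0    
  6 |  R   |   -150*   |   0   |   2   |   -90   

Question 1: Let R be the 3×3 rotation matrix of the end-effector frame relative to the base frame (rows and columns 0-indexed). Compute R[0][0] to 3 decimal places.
-0.306

End-effector x-axis (col 0 of R) = (-0.3062,0.9186,0.2500)
R[0][0] = -0.3062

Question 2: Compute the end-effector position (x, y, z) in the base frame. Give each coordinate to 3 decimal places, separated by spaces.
after link 1: o_1 = (0.0000, 0.0000, 2.0000)
after link 2: o_2 = (-2.0266, 0.8018, 1.5000)
after link 3: o_3 = (-4.1479, 5.7516, -1.9641)
after link 4: o_4 = (-8.2011, 7.3553, -2.9641)
after link 5: o_5 = (-2.8978, 5.5875, -7.2942)
after link 6: o_6 = (-3.5101, 7.4246, -6.7942)

-3.510 7.425 -6.794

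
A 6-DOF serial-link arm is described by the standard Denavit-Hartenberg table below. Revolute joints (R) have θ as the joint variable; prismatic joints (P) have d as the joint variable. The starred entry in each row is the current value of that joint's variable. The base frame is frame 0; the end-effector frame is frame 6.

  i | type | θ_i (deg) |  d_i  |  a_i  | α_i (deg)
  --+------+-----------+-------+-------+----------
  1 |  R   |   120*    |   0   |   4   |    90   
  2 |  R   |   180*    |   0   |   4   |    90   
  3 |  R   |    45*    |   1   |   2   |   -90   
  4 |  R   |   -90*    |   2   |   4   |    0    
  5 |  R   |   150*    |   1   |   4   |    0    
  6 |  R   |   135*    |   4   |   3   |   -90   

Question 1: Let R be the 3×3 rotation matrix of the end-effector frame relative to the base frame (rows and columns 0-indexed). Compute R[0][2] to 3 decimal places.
End-effector z-axis (col 2 of R) = (0.2500,-0.0670,0.9659)
R[0][2] = 0.2500

0.250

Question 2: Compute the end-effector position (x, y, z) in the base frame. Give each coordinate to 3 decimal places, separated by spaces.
2.876 6.476 2.312

after link 1: o_1 = (-2.0000, 3.4641, 0.0000)
after link 2: o_2 = (-0.0000, -0.0000, 0.0000)
after link 3: o_3 = (1.9319, -0.5176, 1.0000)
after link 4: o_4 = (2.4495, 1.4142, 5.0000)
after link 5: o_5 = (4.6402, 1.8625, 1.5359)
after link 6: o_6 = (2.8764, 6.4762, 2.3124)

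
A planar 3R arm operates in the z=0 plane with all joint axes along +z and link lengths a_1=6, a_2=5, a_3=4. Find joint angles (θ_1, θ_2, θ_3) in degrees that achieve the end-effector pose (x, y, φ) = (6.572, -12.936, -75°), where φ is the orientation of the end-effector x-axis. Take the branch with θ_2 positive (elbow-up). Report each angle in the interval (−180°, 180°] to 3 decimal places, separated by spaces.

wrist centre = target − a_3·(cos φ, sin φ) = (5.5367, -9.0723)
cos θ_2 = (112.9619−6²−5²)/(2·6·5) = 0.8660; θ_2 = 29.9993° (elbow-up)
β = atan2(-9.0723,5.5367) = -58.6047°; ψ = atan2(2.4999,10.3302) = 13.6043°
θ_1 = β − ψ = -72.2090°
θ_3 = φ − θ_1 − θ_2 = -32.7903° (wrapped to (-180°,180°])

-72.209 29.999 -32.790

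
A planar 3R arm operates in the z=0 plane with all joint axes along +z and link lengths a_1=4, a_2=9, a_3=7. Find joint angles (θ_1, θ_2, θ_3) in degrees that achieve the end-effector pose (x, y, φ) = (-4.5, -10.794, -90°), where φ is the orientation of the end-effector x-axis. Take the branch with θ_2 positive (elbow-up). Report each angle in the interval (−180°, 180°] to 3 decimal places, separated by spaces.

wrist centre = target − a_3·(cos φ, sin φ) = (-4.5000, -3.7940)
cos θ_2 = (34.6444−4²−9²)/(2·4·9) = -0.8660; θ_2 = 150.0028° (elbow-up)
β = atan2(-3.7940,-4.5000) = -139.8654°; ψ = atan2(4.4996,-3.7944) = 130.1403°
θ_1 = β − ψ = -270.0057°
θ_3 = φ − θ_1 − θ_2 = 30.0029° (wrapped to (-180°,180°])

89.994 150.003 30.003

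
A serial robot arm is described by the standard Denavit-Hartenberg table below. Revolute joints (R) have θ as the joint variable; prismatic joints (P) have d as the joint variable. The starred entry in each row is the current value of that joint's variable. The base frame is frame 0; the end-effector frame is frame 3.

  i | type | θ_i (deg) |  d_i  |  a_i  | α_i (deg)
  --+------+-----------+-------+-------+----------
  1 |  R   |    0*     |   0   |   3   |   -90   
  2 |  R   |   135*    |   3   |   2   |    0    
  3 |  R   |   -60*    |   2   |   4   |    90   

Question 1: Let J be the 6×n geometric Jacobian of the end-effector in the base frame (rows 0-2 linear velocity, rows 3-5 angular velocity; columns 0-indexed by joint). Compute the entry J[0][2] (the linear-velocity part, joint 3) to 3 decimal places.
axis z_2 = (0.0000,1.0000,0.0000); lever o_n−o_2 = (1.0353,2.0000,-3.8637)
cross product → J_v[:, 2] = (-3.8637,0.0000,-1.0353)
J_ω[:, 2] = z_2
entry J[0][2] = -3.8637

-3.864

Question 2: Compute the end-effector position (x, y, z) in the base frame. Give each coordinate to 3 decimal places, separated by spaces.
after link 1: o_1 = (3.0000, 0.0000, 0.0000)
after link 2: o_2 = (1.5858, 3.0000, -1.4142)
after link 3: o_3 = (2.6211, 5.0000, -5.2779)

2.621 5.000 -5.278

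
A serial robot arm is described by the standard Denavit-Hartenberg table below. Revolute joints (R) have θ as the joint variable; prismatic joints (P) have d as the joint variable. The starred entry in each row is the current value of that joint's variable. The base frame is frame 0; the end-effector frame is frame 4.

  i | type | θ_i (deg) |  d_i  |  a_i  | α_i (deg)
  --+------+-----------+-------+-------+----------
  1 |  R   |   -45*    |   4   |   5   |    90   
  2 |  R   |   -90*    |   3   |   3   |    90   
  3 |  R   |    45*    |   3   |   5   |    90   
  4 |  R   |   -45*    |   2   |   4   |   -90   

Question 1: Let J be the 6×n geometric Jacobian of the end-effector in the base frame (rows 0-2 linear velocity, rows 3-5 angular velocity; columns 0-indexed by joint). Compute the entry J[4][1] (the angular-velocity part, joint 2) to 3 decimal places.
-0.707

axis z_1 = (-0.7071,-0.7071,0.0000); lever o_n−o_1 = (-5.1569,-4.9142,-9.9497)
cross product → J_v[:, 1] = (7.0355,-7.0355,-0.1716)
J_ω[:, 1] = z_1
entry J[4][1] = -0.7071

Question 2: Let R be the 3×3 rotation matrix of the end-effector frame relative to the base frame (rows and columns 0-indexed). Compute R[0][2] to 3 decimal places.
End-effector z-axis (col 2 of R) = (-0.8536,0.1464,-0.5000)
R[0][2] = -0.8536

-0.854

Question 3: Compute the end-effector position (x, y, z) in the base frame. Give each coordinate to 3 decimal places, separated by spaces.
after link 1: o_1 = (3.5355, -3.5355, 4.0000)
after link 2: o_2 = (1.4142, -5.6569, 1.0000)
after link 3: o_3 = (-3.2071, -6.0355, -2.5355)
after link 4: o_4 = (-1.6213, -8.4497, -5.9497)

-1.621 -8.450 -5.950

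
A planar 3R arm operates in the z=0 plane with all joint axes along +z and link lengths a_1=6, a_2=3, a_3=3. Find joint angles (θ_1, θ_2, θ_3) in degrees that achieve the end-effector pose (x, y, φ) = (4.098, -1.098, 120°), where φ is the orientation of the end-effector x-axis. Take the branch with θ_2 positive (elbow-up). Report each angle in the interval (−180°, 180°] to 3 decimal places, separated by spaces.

wrist centre = target − a_3·(cos φ, sin φ) = (5.5980, -3.6961)
cos θ_2 = (44.9986−6²−3²)/(2·6·3) = -0.0000; θ_2 = 90.0023° (elbow-up)
β = atan2(-3.6961,5.5980) = -33.4348°; ψ = atan2(3.0000,5.9999) = 26.5655°
θ_1 = β − ψ = -60.0003°
θ_3 = φ − θ_1 − θ_2 = 89.9980° (wrapped to (-180°,180°])

-60.000 90.002 89.998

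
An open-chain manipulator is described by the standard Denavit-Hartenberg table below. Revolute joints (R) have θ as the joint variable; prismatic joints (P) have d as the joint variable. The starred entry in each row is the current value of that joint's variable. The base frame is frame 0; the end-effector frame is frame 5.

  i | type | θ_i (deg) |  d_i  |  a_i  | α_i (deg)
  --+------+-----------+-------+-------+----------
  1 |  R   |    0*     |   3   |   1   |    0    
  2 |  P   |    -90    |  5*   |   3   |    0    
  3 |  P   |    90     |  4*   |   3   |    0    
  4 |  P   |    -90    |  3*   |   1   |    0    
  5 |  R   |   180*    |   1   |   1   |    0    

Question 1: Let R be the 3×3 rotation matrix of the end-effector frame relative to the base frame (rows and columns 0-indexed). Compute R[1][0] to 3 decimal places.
End-effector x-axis (col 0 of R) = (0.0000,1.0000,0.0000)
R[1][0] = 1.0000

1.000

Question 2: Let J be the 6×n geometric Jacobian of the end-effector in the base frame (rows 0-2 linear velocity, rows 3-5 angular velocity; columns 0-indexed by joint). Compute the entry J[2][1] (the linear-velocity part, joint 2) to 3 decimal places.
1.000

prismatic axis z_1 = (0.0000,0.0000,1.0000)
J_v[:, 1] = z_1; J_ω[:, 1] = (0,0,0)
entry J[2][1] = 1.0000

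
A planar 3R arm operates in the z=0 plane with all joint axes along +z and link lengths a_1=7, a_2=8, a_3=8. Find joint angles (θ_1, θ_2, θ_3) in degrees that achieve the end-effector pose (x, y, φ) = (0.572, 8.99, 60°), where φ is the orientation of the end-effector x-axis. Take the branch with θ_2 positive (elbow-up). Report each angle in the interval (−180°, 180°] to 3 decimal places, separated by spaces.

wrist centre = target − a_3·(cos φ, sin φ) = (-3.4280, 2.0618)
cos θ_2 = (16.0022−7²−8²)/(2·7·8) = -0.8661; θ_2 = 150.0030° (elbow-up)
β = atan2(2.0618,-3.4280) = 148.9749°; ψ = atan2(3.9996,0.0716) = 88.9746°
θ_1 = β − ψ = 60.0002°
θ_3 = φ − θ_1 − θ_2 = -150.0033° (wrapped to (-180°,180°])

60.000 150.003 -150.003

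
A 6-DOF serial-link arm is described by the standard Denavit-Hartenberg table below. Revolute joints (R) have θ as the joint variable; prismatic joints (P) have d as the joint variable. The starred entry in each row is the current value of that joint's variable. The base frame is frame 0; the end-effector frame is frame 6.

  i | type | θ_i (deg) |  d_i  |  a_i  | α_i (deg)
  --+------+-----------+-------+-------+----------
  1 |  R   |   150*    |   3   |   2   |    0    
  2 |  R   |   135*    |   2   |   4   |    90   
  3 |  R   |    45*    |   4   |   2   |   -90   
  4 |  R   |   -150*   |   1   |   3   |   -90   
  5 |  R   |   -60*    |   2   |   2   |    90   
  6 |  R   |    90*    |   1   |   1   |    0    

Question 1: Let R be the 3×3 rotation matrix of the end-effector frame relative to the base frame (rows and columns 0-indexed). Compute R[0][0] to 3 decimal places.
-0.745

End-effector x-axis (col 0 of R) = (-0.7450,-0.5657,0.3536)
R[0][0] = -0.7450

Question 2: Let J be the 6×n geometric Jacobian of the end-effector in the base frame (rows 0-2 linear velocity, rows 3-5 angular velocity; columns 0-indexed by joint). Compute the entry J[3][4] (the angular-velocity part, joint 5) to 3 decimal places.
-0.745

axis z_4 = (-0.7450,-0.5657,0.3536); lever o_n−o_4 = (-2.7295,-0.1105,2.5569)
cross product → J_v[:, 4] = (-1.4072,0.9399,-1.4616)
J_ω[:, 4] = z_4
entry J[3][4] = -0.7450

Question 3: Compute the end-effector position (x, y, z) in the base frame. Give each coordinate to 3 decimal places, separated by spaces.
-9.031 -3.306 7.841

after link 1: o_1 = (-1.7321, 1.0000, 3.0000)
after link 2: o_2 = (-0.6968, -2.8637, 5.0000)
after link 3: o_3 = (-4.1945, -5.2650, 6.4142)
after link 4: o_4 = (-6.3018, -3.1957, 5.2842)
after link 5: o_5 = (-8.7503, -2.6819, 6.6037)
after link 6: o_6 = (-9.0313, -3.3062, 7.8411)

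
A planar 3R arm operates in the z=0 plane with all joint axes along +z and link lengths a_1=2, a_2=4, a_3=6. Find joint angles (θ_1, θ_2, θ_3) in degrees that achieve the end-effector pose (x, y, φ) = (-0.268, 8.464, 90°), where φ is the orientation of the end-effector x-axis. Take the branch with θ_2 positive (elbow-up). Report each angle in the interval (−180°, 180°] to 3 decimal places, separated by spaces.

-30.004 150.003 -30.000

wrist centre = target − a_3·(cos φ, sin φ) = (-0.2680, 2.4640)
cos θ_2 = (6.1431−2²−4²)/(2·2·4) = -0.8661; θ_2 = 150.0034° (elbow-up)
β = atan2(2.4640,-0.2680) = 96.2074°; ψ = atan2(1.9998,-1.4642) = 126.2110°
θ_1 = β − ψ = -30.0036°
θ_3 = φ − θ_1 − θ_2 = -29.9998° (wrapped to (-180°,180°])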